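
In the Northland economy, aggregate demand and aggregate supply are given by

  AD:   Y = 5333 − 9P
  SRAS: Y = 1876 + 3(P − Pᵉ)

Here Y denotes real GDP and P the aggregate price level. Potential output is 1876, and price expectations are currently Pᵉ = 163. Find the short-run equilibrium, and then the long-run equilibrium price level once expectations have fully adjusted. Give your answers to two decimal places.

Short run: with Pᵉ = 163, SRAS is Y = 1387 + 3P. Setting AD = SRAS gives 3946 = 12P, so P = 328.83 and Y = 5333 − 9P = 2373.50.
Output 2373.50 is above potential 1876, so over time expected prices rise and SRAS shifts left until Y returns to 1876.
Long run: Y = 1876 on the AD curve gives 1876 = 5333 − 9P, so P = 384.11.

Short run: P = 328.83, Y = 2373.50. Long run: P = 384.11.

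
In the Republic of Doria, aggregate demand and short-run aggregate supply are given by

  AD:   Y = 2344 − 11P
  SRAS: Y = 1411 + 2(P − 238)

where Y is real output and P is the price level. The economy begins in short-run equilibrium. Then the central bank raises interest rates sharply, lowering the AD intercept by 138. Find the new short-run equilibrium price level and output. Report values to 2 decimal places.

This is a negative demand shock: AD shifts left.
New AD: Y = 2206 − 11P.
SRAS can be written Y = 935 + 2P.
Set AD = SRAS: 2206 − 11P = 935 + 2P, so 1271 = 13P and P = 97.77.
Substituting into AD, Y = 1130.54.

P = 97.77, Y = 1130.54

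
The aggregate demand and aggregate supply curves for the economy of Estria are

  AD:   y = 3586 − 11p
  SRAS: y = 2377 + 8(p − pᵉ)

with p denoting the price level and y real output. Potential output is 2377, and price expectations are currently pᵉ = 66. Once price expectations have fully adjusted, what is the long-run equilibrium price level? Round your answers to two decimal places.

Long-run p = 109.91

Short run: with pᵉ = 66, SRAS is y = 1849 + 8p. Setting AD = SRAS gives 1737 = 19p, so p = 91.42 and y = 3586 − 11p = 2580.37.
Output 2580.37 is above potential 2377, so over time expected prices rise and SRAS shifts left until y returns to 2377.
Long run: y = 2377 on the AD curve gives 2377 = 3586 − 11p, so p = 109.91.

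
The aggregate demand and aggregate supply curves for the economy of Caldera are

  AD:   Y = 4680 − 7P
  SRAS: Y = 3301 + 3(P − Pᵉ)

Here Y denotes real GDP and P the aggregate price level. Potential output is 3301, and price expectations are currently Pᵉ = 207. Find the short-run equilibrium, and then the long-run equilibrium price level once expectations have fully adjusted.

Short run: with Pᵉ = 207, SRAS is Y = 2680 + 3P. Setting AD = SRAS gives 2000 = 10P, so P = 200 and Y = 4680 − 7·200 = 3280.
Output 3280 is below potential 3301, so over time expected prices fall and SRAS shifts right until Y returns to 3301.
Long run: Y = 3301 on the AD curve gives 3301 = 4680 − 7P, so P = 197.

Short run: P = 200, Y = 3280. Long run: P = 197.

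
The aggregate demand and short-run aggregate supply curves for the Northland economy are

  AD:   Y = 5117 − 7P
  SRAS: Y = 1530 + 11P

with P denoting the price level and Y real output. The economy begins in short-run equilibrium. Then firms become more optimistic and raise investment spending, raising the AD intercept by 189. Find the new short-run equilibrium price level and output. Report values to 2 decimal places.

This is a positive demand shock: AD shifts right.
New AD: Y = 5306 − 7P.
Set AD = SRAS: 5306 − 7P = 1530 + 11P, so 3776 = 18P and P = 209.78.
Substituting into AD, Y = 3837.56.

P = 209.78, Y = 3837.56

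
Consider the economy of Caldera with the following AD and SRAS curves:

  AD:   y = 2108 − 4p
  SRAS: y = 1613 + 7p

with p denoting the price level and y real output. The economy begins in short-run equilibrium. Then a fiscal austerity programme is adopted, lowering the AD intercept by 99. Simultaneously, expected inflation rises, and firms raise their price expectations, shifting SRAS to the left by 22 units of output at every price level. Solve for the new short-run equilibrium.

p = 38, y = 1857

After both shocks: AD is y = 2009 − 4p and SRAS is y = 1591 + 7p.
Setting them equal: 418 = 11p, so p = 38.
y = 2009 − 4·38 = 1857.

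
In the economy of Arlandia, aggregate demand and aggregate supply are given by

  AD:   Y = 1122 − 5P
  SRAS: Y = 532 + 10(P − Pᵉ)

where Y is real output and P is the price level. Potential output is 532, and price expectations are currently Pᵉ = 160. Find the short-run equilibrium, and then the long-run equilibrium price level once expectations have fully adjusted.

Short run: with Pᵉ = 160, SRAS is Y = 10P − 1068. Setting AD = SRAS gives 2190 = 15P, so P = 146 and Y = 1122 − 5·146 = 392.
Output 392 is below potential 532, so over time expected prices fall and SRAS shifts right until Y returns to 532.
Long run: Y = 532 on the AD curve gives 532 = 1122 − 5P, so P = 118.

Short run: P = 146, Y = 392. Long run: P = 118.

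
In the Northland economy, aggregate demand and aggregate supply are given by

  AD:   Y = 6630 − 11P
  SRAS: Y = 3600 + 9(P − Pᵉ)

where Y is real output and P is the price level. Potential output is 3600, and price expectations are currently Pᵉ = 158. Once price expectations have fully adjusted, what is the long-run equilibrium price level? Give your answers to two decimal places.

Short run: with Pᵉ = 158, SRAS is Y = 2178 + 9P. Setting AD = SRAS gives 4452 = 20P, so P = 222.60 and Y = 6630 − 11P = 4181.40.
Output 4181.40 is above potential 3600, so over time expected prices rise and SRAS shifts left until Y returns to 3600.
Long run: Y = 3600 on the AD curve gives 3600 = 6630 − 11P, so P = 275.45.

Long-run P = 275.45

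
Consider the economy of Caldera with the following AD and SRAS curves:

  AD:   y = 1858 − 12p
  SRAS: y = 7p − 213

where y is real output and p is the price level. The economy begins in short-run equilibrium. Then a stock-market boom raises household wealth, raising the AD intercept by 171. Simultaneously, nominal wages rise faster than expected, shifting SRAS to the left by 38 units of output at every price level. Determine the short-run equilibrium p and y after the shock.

After both shocks: AD is y = 2029 − 12p and SRAS is y = 7p − 251.
Setting them equal: 2280 = 19p, so p = 120.
y = 2029 − 12·120 = 589.

p = 120, y = 589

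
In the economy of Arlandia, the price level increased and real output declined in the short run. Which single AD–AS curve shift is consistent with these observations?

P rose and Y fell. An AD shift moves P and Y in the same direction; an SRAS shift moves them in opposite directions.
Here P and Y moved in opposite directions, so the SRAS curve shifted.
Since Y fell, SRAS shifted left.

SRAS shifted left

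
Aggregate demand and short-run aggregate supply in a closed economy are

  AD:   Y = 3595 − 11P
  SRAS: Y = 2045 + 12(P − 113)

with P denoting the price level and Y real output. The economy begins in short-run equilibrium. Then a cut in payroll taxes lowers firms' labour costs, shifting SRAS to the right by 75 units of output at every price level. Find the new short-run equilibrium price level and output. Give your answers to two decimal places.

This is a positive supply shock: SRAS shifts right.
New SRAS: Y = 764 + 12P.
Set AD = SRAS: 3595 − 11P = 764 + 12P, so 2831 = 23P and P = 123.09.
Substituting into AD, Y = 2241.04.

P = 123.09, Y = 2241.04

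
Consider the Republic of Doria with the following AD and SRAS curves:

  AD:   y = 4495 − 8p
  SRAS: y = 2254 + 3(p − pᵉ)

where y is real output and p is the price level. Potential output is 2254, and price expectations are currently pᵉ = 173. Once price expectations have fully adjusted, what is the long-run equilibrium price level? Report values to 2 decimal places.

Short run: with pᵉ = 173, SRAS is y = 1735 + 3p. Setting AD = SRAS gives 2760 = 11p, so p = 250.91 and y = 4495 − 8p = 2487.73.
Output 2487.73 is above potential 2254, so over time expected prices rise and SRAS shifts left until y returns to 2254.
Long run: y = 2254 on the AD curve gives 2254 = 4495 − 8p, so p = 280.13.

Long-run p = 280.13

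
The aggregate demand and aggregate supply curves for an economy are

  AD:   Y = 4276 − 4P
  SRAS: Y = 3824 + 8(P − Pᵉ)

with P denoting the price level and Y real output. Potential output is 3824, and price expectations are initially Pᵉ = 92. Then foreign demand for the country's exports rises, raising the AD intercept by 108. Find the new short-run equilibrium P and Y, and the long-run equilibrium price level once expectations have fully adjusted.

AD shifts right: new AD is Y = 4384 − 4P. With Pᵉ = 92, SRAS is Y = 3088 + 8P.
Short run: 4384 − 4P = 3088 + 8P gives 1296 = 12P, so P = 108 and Y = 4384 − 4·108 = 3952.
Y = 3952 is above potential 3824; expectations adjust and SRAS shifts left until Y = 3824.
Long run: on the new AD curve, 3824 = 4384 − 4P gives P = 140.

Short run: P = 108, Y = 3952. Long run: P = 140.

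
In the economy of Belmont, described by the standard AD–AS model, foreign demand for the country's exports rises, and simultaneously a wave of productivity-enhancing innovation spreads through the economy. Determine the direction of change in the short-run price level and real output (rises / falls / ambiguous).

Price level: ambiguous; output: rises

The first event is a positive demand shock: AD shifts right, which by itself pushes P up and Y up.
The second is a favourable supply shock: SRAS shifts right, which by itself pushes P down and Y up.
The two shocks push P in opposite directions, so the effect on P is ambiguous. Both shocks push Y up, so Y rises.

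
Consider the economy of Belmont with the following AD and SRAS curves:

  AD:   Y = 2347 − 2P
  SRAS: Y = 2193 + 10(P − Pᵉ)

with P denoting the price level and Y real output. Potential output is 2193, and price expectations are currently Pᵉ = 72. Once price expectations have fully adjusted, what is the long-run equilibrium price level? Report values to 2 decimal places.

Long-run P = 77.00

Short run: with Pᵉ = 72, SRAS is Y = 1473 + 10P. Setting AD = SRAS gives 874 = 12P, so P = 72.83 and Y = 2347 − 2P = 2201.33.
Output 2201.33 is above potential 2193, so over time expected prices rise and SRAS shifts left until Y returns to 2193.
Long run: Y = 2193 on the AD curve gives 2193 = 2347 − 2P, so P = 77.00.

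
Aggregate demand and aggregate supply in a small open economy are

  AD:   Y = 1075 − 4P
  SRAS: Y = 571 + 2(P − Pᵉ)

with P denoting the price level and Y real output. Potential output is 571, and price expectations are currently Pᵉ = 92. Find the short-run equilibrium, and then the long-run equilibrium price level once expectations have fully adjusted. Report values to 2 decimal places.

Short run: with Pᵉ = 92, SRAS is Y = 387 + 2P. Setting AD = SRAS gives 688 = 6P, so P = 114.67 and Y = 1075 − 4P = 616.33.
Output 616.33 is above potential 571, so over time expected prices rise and SRAS shifts left until Y returns to 571.
Long run: Y = 571 on the AD curve gives 571 = 1075 − 4P, so P = 126.00.

Short run: P = 114.67, Y = 616.33. Long run: P = 126.00.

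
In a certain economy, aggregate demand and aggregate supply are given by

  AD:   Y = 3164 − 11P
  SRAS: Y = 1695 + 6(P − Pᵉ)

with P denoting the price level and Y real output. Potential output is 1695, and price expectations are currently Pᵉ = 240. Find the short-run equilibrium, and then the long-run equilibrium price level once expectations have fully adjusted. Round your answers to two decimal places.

Short run: P = 171.12, Y = 1281.71. Long run: P = 133.55.

Short run: with Pᵉ = 240, SRAS is Y = 255 + 6P. Setting AD = SRAS gives 2909 = 17P, so P = 171.12 and Y = 3164 − 11P = 1281.71.
Output 1281.71 is below potential 1695, so over time expected prices fall and SRAS shifts right until Y returns to 1695.
Long run: Y = 1695 on the AD curve gives 1695 = 3164 − 11P, so P = 133.55.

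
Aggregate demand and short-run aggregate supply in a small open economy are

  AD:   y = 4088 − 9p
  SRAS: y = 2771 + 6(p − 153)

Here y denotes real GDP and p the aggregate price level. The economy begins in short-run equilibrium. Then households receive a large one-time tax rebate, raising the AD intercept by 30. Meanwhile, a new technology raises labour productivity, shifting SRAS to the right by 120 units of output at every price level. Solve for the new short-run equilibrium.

p = 143, y = 2831

After both shocks: AD is y = 4118 − 9p and SRAS is y = 1973 + 6p.
Setting them equal: 2145 = 15p, so p = 143.
y = 4118 − 9·143 = 2831.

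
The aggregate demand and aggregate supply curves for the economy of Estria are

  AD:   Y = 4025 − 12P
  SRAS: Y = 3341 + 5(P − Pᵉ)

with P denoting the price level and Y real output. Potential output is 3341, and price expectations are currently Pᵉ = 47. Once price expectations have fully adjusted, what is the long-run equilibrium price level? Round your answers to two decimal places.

Short run: with Pᵉ = 47, SRAS is Y = 3106 + 5P. Setting AD = SRAS gives 919 = 17P, so P = 54.06 and Y = 4025 − 12P = 3376.29.
Output 3376.29 is above potential 3341, so over time expected prices rise and SRAS shifts left until Y returns to 3341.
Long run: Y = 3341 on the AD curve gives 3341 = 4025 − 12P, so P = 57.00.

Long-run P = 57.00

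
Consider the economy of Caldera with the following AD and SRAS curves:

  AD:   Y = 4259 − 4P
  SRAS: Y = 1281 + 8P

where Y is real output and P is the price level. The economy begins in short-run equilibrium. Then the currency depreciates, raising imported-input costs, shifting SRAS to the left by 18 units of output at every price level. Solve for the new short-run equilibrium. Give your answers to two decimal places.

This is a negative supply shock: SRAS shifts left.
New SRAS: Y = 1263 + 8P.
Set AD = SRAS: 4259 − 4P = 1263 + 8P, so 2996 = 12P and P = 249.67.
Substituting into AD, Y = 3260.33.

P = 249.67, Y = 3260.33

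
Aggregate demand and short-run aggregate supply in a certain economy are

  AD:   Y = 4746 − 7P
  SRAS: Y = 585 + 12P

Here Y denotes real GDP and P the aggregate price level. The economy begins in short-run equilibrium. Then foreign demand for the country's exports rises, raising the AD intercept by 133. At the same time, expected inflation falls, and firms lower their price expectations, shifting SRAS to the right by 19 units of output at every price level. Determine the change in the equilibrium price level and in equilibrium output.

After both shocks: AD is Y = 4879 − 7P and SRAS is Y = 604 + 12P.
Setting them equal: 4275 = 19P, so P = 225.
Y = 4879 − 7·225 = 3304.
Initially P = 219, Y = 3213, so ΔP = +6 and ΔY = +91.

ΔP = +6, ΔY = +91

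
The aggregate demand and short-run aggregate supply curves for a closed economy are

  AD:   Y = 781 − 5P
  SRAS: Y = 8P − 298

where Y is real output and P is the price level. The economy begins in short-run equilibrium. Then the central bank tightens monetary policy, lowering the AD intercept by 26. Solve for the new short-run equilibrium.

This is a negative demand shock: AD shifts left.
New AD: Y = 755 − 5P.
Set AD = SRAS: 755 − 5P = 8P − 298, so 1053 = 13P and P = 81.
Y = 755 − 5·81 = 350.

P = 81, Y = 350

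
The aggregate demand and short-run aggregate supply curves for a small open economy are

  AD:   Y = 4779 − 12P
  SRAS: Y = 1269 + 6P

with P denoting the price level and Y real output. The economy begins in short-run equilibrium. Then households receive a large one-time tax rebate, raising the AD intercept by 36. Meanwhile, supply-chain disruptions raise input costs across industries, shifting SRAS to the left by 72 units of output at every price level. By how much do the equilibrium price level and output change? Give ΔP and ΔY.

ΔP = +6, ΔY = -36

After both shocks: AD is Y = 4815 − 12P and SRAS is Y = 1197 + 6P.
Setting them equal: 3618 = 18P, so P = 201.
Y = 4815 − 12·201 = 2403.
Initially P = 195, Y = 2439, so ΔP = +6 and ΔY = -36.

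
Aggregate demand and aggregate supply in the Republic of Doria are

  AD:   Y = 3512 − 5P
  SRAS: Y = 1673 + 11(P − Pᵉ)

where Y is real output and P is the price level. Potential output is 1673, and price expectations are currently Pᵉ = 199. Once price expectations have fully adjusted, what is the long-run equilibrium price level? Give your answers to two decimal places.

Short run: with Pᵉ = 199, SRAS is Y = 11P − 516. Setting AD = SRAS gives 4028 = 16P, so P = 251.75 and Y = 3512 − 5P = 2253.25.
Output 2253.25 is above potential 1673, so over time expected prices rise and SRAS shifts left until Y returns to 1673.
Long run: Y = 1673 on the AD curve gives 1673 = 3512 − 5P, so P = 367.80.

Long-run P = 367.80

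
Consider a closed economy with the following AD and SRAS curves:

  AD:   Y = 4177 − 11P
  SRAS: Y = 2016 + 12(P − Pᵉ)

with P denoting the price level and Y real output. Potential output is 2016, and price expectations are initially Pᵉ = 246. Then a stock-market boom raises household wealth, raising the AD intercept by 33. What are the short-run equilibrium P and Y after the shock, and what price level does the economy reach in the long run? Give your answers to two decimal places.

AD shifts right: new AD is Y = 4210 − 11P. With Pᵉ = 246, SRAS is Y = 12P − 936.
Short run: 4210 − 11P = 12P − 936 gives 5146 = 23P, so P = 223.74 and Y = 4210 − 11P = 1748.87.
Y = 1748.87 is below potential 2016; expectations adjust and SRAS shifts right until Y = 2016.
Long run: on the new AD curve, 2016 = 4210 − 11P gives P = 199.45.

Short run: P = 223.74, Y = 1748.87. Long run: P = 199.45.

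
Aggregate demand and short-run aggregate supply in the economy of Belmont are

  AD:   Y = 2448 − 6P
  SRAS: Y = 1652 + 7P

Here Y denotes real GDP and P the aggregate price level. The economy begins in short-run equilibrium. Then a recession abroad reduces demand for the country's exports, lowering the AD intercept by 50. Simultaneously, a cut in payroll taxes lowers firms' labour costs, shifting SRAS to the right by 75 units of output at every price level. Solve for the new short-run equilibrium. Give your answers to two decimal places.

After both shocks: AD is Y = 2398 − 6P and SRAS is Y = 1727 + 7P.
Setting them equal: 671 = 13P, so P = 51.62.
Substituting into AD, Y = 2088.31.

P = 51.62, Y = 2088.31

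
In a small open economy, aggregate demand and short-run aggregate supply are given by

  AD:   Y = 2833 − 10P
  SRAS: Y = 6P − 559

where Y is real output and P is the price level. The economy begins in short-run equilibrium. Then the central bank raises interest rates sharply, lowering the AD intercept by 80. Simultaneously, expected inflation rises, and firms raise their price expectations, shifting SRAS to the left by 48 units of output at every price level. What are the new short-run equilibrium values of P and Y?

After both shocks: AD is Y = 2753 − 10P and SRAS is Y = 6P − 607.
Setting them equal: 3360 = 16P, so P = 210.
Y = 2753 − 10·210 = 653.

P = 210, Y = 653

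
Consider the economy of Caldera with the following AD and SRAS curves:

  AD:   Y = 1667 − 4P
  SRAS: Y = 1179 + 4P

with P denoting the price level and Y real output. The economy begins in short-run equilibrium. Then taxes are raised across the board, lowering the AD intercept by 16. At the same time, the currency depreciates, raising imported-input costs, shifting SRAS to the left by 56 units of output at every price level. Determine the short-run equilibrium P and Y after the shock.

After both shocks: AD is Y = 1651 − 4P and SRAS is Y = 1123 + 4P.
Setting them equal: 528 = 8P, so P = 66.
Y = 1651 − 4·66 = 1387.

P = 66, Y = 1387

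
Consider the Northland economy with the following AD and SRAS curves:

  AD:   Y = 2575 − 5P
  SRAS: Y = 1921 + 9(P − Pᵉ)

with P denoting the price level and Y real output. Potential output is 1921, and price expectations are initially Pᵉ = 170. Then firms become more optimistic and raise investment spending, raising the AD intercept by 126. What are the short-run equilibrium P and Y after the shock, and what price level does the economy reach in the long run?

AD shifts right: new AD is Y = 2701 − 5P. With Pᵉ = 170, SRAS is Y = 391 + 9P.
Short run: 2701 − 5P = 391 + 9P gives 2310 = 14P, so P = 165 and Y = 2701 − 5·165 = 1876.
Y = 1876 is below potential 1921; expectations adjust and SRAS shifts right until Y = 1921.
Long run: on the new AD curve, 1921 = 2701 − 5P gives P = 156.

Short run: P = 165, Y = 1876. Long run: P = 156.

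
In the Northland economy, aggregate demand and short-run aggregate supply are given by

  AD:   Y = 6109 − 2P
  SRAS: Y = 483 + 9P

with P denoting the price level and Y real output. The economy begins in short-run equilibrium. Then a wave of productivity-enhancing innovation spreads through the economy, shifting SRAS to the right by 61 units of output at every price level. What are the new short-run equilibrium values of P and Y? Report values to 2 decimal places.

P = 505.91, Y = 5097.18

This is a positive supply shock: SRAS shifts right.
New SRAS: Y = 544 + 9P.
Set AD = SRAS: 6109 − 2P = 544 + 9P, so 5565 = 11P and P = 505.91.
Substituting into AD, Y = 5097.18.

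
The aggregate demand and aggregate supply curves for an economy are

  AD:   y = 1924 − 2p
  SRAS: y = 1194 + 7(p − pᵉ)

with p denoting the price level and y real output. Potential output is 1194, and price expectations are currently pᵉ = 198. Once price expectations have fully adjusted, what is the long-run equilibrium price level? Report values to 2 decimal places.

Long-run p = 365.00

Short run: with pᵉ = 198, SRAS is y = 7p − 192. Setting AD = SRAS gives 2116 = 9p, so p = 235.11 and y = 1924 − 2p = 1453.78.
Output 1453.78 is above potential 1194, so over time expected prices rise and SRAS shifts left until y returns to 1194.
Long run: y = 1194 on the AD curve gives 1194 = 1924 − 2p, so p = 365.00.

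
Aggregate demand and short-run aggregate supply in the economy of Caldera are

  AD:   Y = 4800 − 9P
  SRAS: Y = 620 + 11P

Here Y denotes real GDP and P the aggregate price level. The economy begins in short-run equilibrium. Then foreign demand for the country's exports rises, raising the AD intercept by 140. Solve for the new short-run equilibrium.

P = 216, Y = 2996

This is a positive demand shock: AD shifts right.
New AD: Y = 4940 − 9P.
Set AD = SRAS: 4940 − 9P = 620 + 11P, so 4320 = 20P and P = 216.
Y = 4940 − 9·216 = 2996.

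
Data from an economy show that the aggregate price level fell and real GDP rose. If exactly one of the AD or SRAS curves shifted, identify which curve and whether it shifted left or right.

P fell and Y rose. An AD shift moves P and Y in the same direction; an SRAS shift moves them in opposite directions.
Here P and Y moved in opposite directions, so the SRAS curve shifted.
Since Y rose, SRAS shifted right.

SRAS shifted right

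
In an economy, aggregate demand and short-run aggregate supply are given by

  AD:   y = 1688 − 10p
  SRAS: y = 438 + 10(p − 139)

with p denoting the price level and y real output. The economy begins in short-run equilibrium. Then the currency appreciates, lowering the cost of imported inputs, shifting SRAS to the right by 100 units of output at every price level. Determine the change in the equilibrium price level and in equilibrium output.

This is a positive supply shock: SRAS shifts right.
New SRAS: y = 10p − 852.
Set AD = SRAS: 1688 − 10p = 10p − 852, so 2540 = 20p and p = 127.
y = 1688 − 10·127 = 418.
Initially p = 132, y = 368, so Δp = -5 and Δy = +50.

Δp = -5, Δy = +50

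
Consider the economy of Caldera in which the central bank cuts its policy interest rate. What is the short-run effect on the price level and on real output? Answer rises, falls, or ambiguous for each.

Price level: rises; output: rises

This is a positive demand shock: AD shifts right.
Moving along the upward-sloping SRAS curve, P rises and Y rises.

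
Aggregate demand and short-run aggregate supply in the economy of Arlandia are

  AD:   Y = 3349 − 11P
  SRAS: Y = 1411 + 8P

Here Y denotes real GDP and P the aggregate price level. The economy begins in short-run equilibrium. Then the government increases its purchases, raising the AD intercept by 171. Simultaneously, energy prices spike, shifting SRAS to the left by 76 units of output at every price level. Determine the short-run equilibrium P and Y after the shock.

P = 115, Y = 2255

After both shocks: AD is Y = 3520 − 11P and SRAS is Y = 1335 + 8P.
Setting them equal: 2185 = 19P, so P = 115.
Y = 3520 − 11·115 = 2255.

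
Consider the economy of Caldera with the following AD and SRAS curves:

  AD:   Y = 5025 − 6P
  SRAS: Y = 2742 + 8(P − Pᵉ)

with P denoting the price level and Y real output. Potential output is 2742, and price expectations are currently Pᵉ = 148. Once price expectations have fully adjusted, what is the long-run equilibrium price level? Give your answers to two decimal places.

Short run: with Pᵉ = 148, SRAS is Y = 1558 + 8P. Setting AD = SRAS gives 3467 = 14P, so P = 247.64 and Y = 5025 − 6P = 3539.14.
Output 3539.14 is above potential 2742, so over time expected prices rise and SRAS shifts left until Y returns to 2742.
Long run: Y = 2742 on the AD curve gives 2742 = 5025 − 6P, so P = 380.50.

Long-run P = 380.50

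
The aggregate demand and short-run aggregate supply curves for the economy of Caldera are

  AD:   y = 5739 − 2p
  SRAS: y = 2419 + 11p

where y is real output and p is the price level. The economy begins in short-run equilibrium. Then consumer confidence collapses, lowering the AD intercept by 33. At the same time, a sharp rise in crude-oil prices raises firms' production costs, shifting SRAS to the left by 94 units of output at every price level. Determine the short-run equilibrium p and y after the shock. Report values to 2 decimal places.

p = 260.08, y = 5185.85

After both shocks: AD is y = 5706 − 2p and SRAS is y = 2325 + 11p.
Setting them equal: 3381 = 13p, so p = 260.08.
Substituting into AD, y = 5185.85.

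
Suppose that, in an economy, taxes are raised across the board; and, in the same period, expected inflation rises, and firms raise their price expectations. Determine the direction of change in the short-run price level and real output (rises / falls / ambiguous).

The first event is a negative demand shock: AD shifts left, which by itself pushes P down and Y down.
The second is an adverse supply shock: SRAS shifts left, which by itself pushes P up and Y down.
The two shocks push P in opposite directions, so the effect on P is ambiguous. Both shocks push Y down, so Y falls.

Price level: ambiguous; output: falls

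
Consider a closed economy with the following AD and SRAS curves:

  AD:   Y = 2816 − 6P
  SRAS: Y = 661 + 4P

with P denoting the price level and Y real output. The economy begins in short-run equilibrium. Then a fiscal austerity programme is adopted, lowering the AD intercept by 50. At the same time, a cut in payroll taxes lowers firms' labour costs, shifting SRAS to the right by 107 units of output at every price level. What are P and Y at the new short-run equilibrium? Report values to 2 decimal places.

P = 199.80, Y = 1567.20

After both shocks: AD is Y = 2766 − 6P and SRAS is Y = 768 + 4P.
Setting them equal: 1998 = 10P, so P = 199.80.
Substituting into AD, Y = 1567.20.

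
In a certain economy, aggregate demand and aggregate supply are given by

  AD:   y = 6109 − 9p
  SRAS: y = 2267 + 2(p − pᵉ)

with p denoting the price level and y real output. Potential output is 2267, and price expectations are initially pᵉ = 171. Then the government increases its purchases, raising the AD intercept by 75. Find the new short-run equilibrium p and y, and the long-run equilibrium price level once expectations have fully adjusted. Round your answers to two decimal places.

AD shifts right: new AD is y = 6184 − 9p. With pᵉ = 171, SRAS is y = 1925 + 2p.
Short run: 6184 − 9p = 1925 + 2p gives 4259 = 11p, so p = 387.18 and y = 6184 − 9p = 2699.36.
y = 2699.36 is above potential 2267; expectations adjust and SRAS shifts left until y = 2267.
Long run: on the new AD curve, 2267 = 6184 − 9p gives p = 435.22.

Short run: p = 387.18, y = 2699.36. Long run: p = 435.22.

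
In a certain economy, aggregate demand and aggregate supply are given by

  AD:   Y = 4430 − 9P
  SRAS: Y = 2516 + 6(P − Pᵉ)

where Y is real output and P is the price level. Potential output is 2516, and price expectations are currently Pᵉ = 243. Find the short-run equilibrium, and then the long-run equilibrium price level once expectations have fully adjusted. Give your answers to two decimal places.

Short run: P = 224.80, Y = 2406.80. Long run: P = 212.67.

Short run: with Pᵉ = 243, SRAS is Y = 1058 + 6P. Setting AD = SRAS gives 3372 = 15P, so P = 224.80 and Y = 4430 − 9P = 2406.80.
Output 2406.80 is below potential 2516, so over time expected prices fall and SRAS shifts right until Y returns to 2516.
Long run: Y = 2516 on the AD curve gives 2516 = 4430 − 9P, so P = 212.67.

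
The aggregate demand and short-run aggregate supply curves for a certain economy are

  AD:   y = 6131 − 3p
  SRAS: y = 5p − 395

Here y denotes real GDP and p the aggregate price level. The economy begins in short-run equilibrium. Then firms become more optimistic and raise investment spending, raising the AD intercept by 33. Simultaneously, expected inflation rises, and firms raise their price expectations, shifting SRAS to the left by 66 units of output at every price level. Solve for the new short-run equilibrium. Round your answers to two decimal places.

After both shocks: AD is y = 6164 − 3p and SRAS is y = 5p − 461.
Setting them equal: 6625 = 8p, so p = 828.13.
Substituting into AD, y = 3679.63.

p = 828.13, y = 3679.63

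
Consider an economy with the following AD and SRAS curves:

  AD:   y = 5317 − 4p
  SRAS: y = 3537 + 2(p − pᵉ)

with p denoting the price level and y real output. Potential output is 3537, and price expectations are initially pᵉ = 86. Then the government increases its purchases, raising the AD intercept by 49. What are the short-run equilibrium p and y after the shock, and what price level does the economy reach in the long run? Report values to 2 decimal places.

AD shifts right: new AD is y = 5366 − 4p. With pᵉ = 86, SRAS is y = 3365 + 2p.
Short run: 5366 − 4p = 3365 + 2p gives 2001 = 6p, so p = 333.50 and y = 5366 − 4p = 4032.00.
y = 4032.00 is above potential 3537; expectations adjust and SRAS shifts left until y = 3537.
Long run: on the new AD curve, 3537 = 5366 − 4p gives p = 457.25.

Short run: p = 333.50, y = 4032.00. Long run: p = 457.25.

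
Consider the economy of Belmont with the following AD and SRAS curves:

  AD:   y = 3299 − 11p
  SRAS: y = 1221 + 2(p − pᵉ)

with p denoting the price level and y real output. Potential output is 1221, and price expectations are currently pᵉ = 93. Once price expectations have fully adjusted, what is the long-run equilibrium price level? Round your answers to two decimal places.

Long-run p = 188.91

Short run: with pᵉ = 93, SRAS is y = 1035 + 2p. Setting AD = SRAS gives 2264 = 13p, so p = 174.15 and y = 3299 − 11p = 1383.31.
Output 1383.31 is above potential 1221, so over time expected prices rise and SRAS shifts left until y returns to 1221.
Long run: y = 1221 on the AD curve gives 1221 = 3299 − 11p, so p = 188.91.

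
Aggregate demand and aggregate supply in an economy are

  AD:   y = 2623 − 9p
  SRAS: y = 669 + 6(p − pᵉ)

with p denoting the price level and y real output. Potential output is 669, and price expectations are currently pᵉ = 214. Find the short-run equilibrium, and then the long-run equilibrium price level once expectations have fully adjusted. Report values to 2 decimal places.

Short run: with pᵉ = 214, SRAS is y = 6p − 615. Setting AD = SRAS gives 3238 = 15p, so p = 215.87 and y = 2623 − 9p = 680.20.
Output 680.20 is above potential 669, so over time expected prices rise and SRAS shifts left until y returns to 669.
Long run: y = 669 on the AD curve gives 669 = 2623 − 9p, so p = 217.11.

Short run: p = 215.87, y = 680.20. Long run: p = 217.11.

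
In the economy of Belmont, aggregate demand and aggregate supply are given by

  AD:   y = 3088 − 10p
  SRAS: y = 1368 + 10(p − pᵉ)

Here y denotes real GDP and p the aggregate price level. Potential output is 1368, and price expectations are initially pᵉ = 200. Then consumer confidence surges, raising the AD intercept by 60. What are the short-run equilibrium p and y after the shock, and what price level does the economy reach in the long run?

Short run: p = 189, y = 1258. Long run: p = 178.

AD shifts right: new AD is y = 3148 − 10p. With pᵉ = 200, SRAS is y = 10p − 632.
Short run: 3148 − 10p = 10p − 632 gives 3780 = 20p, so p = 189 and y = 3148 − 10·189 = 1258.
y = 1258 is below potential 1368; expectations adjust and SRAS shifts right until y = 1368.
Long run: on the new AD curve, 1368 = 3148 − 10p gives p = 178.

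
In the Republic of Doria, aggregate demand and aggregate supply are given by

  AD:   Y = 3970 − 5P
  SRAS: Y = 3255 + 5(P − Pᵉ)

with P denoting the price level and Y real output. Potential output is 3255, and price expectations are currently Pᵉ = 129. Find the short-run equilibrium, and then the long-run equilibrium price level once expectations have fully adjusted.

Short run: with Pᵉ = 129, SRAS is Y = 2610 + 5P. Setting AD = SRAS gives 1360 = 10P, so P = 136 and Y = 3970 − 5·136 = 3290.
Output 3290 is above potential 3255, so over time expected prices rise and SRAS shifts left until Y returns to 3255.
Long run: Y = 3255 on the AD curve gives 3255 = 3970 − 5P, so P = 143.

Short run: P = 136, Y = 3290. Long run: P = 143.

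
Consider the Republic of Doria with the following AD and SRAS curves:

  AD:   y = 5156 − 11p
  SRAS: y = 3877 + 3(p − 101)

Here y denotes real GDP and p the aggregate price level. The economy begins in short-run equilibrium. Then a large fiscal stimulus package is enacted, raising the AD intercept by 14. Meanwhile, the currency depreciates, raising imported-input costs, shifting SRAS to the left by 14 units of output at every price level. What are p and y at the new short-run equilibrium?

After both shocks: AD is y = 5170 − 11p and SRAS is y = 3560 + 3p.
Setting them equal: 1610 = 14p, so p = 115.
y = 5170 − 11·115 = 3905.

p = 115, y = 3905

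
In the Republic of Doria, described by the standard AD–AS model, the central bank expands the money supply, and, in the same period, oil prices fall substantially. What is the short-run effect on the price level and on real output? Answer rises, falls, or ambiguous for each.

Price level: ambiguous; output: rises

The first event is a positive demand shock: AD shifts right, which by itself pushes P up and Y up.
The second is a favourable supply shock: SRAS shifts right, which by itself pushes P down and Y up.
The two shocks push P in opposite directions, so the effect on P is ambiguous. Both shocks push Y up, so Y rises.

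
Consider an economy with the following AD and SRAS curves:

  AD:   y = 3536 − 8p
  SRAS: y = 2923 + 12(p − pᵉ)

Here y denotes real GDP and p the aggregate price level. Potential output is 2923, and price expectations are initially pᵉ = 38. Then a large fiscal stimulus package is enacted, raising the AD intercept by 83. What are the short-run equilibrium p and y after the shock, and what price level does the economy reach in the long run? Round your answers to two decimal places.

Short run: p = 57.60, y = 3158.20. Long run: p = 87.00.

AD shifts right: new AD is y = 3619 − 8p. With pᵉ = 38, SRAS is y = 2467 + 12p.
Short run: 3619 − 8p = 2467 + 12p gives 1152 = 20p, so p = 57.60 and y = 3619 − 8p = 3158.20.
y = 3158.20 is above potential 2923; expectations adjust and SRAS shifts left until y = 2923.
Long run: on the new AD curve, 2923 = 3619 − 8p gives p = 87.00.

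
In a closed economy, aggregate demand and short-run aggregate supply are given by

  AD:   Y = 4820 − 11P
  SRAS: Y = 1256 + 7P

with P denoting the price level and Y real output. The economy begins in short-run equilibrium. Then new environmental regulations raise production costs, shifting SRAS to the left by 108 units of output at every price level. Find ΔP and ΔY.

This is a negative supply shock: SRAS shifts left.
New SRAS: Y = 1148 + 7P.
Set AD = SRAS: 4820 − 11P = 1148 + 7P, so 3672 = 18P and P = 204.
Y = 4820 − 11·204 = 2576.
Initially P = 198, Y = 2642, so ΔP = +6 and ΔY = -66.

ΔP = +6, ΔY = -66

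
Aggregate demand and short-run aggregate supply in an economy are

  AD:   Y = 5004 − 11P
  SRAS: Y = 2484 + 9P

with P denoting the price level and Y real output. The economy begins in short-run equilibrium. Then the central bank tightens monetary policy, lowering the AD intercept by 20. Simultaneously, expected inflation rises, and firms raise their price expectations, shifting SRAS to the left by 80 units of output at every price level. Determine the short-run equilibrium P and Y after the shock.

P = 129, Y = 3565

After both shocks: AD is Y = 4984 − 11P and SRAS is Y = 2404 + 9P.
Setting them equal: 2580 = 20P, so P = 129.
Y = 4984 − 11·129 = 3565.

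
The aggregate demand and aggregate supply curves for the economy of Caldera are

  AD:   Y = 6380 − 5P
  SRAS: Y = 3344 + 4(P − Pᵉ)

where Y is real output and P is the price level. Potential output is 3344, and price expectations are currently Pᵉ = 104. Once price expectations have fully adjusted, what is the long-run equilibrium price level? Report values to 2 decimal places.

Long-run P = 607.20

Short run: with Pᵉ = 104, SRAS is Y = 2928 + 4P. Setting AD = SRAS gives 3452 = 9P, so P = 383.56 and Y = 6380 − 5P = 4462.22.
Output 4462.22 is above potential 3344, so over time expected prices rise and SRAS shifts left until Y returns to 3344.
Long run: Y = 3344 on the AD curve gives 3344 = 6380 − 5P, so P = 607.20.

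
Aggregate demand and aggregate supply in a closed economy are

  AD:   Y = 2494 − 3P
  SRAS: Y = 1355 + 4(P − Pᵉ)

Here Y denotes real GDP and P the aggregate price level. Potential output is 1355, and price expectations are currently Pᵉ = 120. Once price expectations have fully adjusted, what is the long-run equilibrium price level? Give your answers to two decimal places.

Long-run P = 379.67

Short run: with Pᵉ = 120, SRAS is Y = 875 + 4P. Setting AD = SRAS gives 1619 = 7P, so P = 231.29 and Y = 2494 − 3P = 1800.14.
Output 1800.14 is above potential 1355, so over time expected prices rise and SRAS shifts left until Y returns to 1355.
Long run: Y = 1355 on the AD curve gives 1355 = 2494 − 3P, so P = 379.67.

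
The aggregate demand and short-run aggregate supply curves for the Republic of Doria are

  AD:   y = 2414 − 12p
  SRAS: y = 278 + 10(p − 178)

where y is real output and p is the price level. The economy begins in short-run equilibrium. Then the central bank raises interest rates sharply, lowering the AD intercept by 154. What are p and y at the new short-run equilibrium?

p = 171, y = 208

This is a negative demand shock: AD shifts left.
New AD: y = 2260 − 12p.
SRAS can be written y = 10p − 1502.
Set AD = SRAS: 2260 − 12p = 10p − 1502, so 3762 = 22p and p = 171.
y = 2260 − 12·171 = 208.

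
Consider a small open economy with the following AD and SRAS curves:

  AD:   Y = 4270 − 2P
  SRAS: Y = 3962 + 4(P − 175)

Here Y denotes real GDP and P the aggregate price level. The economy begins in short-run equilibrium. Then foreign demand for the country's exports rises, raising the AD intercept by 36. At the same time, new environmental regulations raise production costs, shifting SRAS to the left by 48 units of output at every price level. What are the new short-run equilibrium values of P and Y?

After both shocks: AD is Y = 4306 − 2P and SRAS is Y = 3214 + 4P.
Setting them equal: 1092 = 6P, so P = 182.
Y = 4306 − 2·182 = 3942.

P = 182, Y = 3942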